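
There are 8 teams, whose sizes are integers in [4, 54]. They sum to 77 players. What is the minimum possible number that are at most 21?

6

Each value above 21 is at least 22, contributing at least 22 − 4 = 18 above the floor 4.
The sum exceeds the floor total 32 by 45, so at most ⌊45/18⌋ = 2 exceed 21, and at least 6 are ≤ 21.
Exactly 6 works: 6 values at 4 and 2 at 22 total 68; raise one of the low values by 9 (still ≤ 21) to hit 77.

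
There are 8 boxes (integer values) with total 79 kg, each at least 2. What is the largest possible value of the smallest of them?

The average is 79/8 < 10, so some value is ≤ 9.
Taking 1 copy of 9 and 7 copies of 10 gives exactly 79, so 9 is attained.

9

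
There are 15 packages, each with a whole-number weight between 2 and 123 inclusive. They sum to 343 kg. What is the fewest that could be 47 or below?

Each value above 47 is at least 48, contributing at least 48 − 2 = 46 above the floor 2.
The sum exceeds the floor total 30 by 313, so at most ⌊313/46⌋ = 6 exceed 47, and at least 9 are ≤ 47.
Exactly 9 works: 9 values at 2 and 6 at 48 total 306; raise one of the low values by 37 (still ≤ 47) to hit 343.

9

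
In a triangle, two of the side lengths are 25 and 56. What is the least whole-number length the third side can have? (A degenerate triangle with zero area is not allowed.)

32

The third side must exceed |25 − 56| = 31.
The smallest integer above 31 is 32.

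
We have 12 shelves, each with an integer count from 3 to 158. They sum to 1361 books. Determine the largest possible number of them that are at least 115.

11

With k values at 115 or above and the rest at least 3, the sum is at least 36 + 112k.
Since the sum is 1361, we need 112k ≤ 1325, i.e. k ≤ 11.
k = 11 is achieved by 11 values at 115 and 1 at 3, total 1268; add 93 to one value (staying below 115) to reach 1361.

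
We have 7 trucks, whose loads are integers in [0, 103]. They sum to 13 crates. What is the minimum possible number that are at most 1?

Let j be the number exceeding 1. Then the total is ≥ 2·j + 0·(7 − j) = 0 + 2j.
So 2j ≤ 13 and j ≤ 6; hence at least 7 − 6 = 1 are ≤ 1.
Exactly 1 works: 1 value at 0 and 6 at 2 total 12; raise one of the low values by 1 (still ≤ 1) to hit 13.

1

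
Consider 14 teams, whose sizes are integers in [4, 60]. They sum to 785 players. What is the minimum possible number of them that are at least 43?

If only k of them are at least 43, the other 14 − k are at most 42, so the total is at most k·60 + (14 − k)·42.
This must reach 785, so k·60 + (14 − k)·42 ≥ 785, giving k ≥ 11.
Exactly 11 works: 11 values at 60 and 3 at 42 total 786; lower one of the high values by 1 (still ≥ 43) to hit 785.

11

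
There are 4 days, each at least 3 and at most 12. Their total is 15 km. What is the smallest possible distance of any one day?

Minimizing one value means maximizing the remaining 3.
The other 3 can take up 3 × 12 = 36 ≥ 15 − 3, so one day can sit at its floor of 3.
Achievable: one at 3 and the other 3 totalling 12, which fits since 3 × 3 ≤ 12 ≤ 3 × 12.

3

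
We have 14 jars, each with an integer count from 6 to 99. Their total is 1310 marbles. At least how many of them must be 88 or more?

If only k of them are at least 88, the other 14 − k are at most 87, so the total is at most k·99 + (14 − k)·87.
This must reach 1310, so k·99 + (14 − k)·87 ≥ 1310, giving k ≥ 8.
Exactly 8 works: 8 values at 99 and 6 at 87 total 1314; lower one of the high values by 4 (still ≥ 88) to hit 1310.

8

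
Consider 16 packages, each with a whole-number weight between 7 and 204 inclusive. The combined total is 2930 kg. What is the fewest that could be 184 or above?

1

Each value short of 184 is at most 183, costing at least 204 − 183 = 21 against the maximum total of 3264.
We can afford to lose at most 3264 − 2930 = 334, so at most ⌊334/21⌋ = 15 fall short, and at least 1 are ≥ 184.
Exactly 1 works: 1 value at 204 and 15 at 183 total 2949; lower one of the high values by 19 (still ≥ 184) to hit 2930.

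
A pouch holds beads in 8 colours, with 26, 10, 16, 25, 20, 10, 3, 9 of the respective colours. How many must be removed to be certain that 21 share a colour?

In the worst case you take as many as possible of each colour without reaching 21: 20 + 10 + 16 + 20 + 20 + 10 + 3 + 9 = 108.
The next one must give 21 of some colour, so 108 + 1 = 109.

109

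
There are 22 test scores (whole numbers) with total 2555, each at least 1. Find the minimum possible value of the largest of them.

117

If every one of the 22 were at most 116, the total would be at most 22 × 116 = 2552 < 2555.
Equality holds with 3 values of 117 and 19 values of 116.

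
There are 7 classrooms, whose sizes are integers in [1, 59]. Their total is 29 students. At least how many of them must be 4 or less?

Each value above 4 is at least 5, contributing at least 5 − 1 = 4 above the floor 1.
The sum exceeds the floor total 7 by 22, so at most ⌊22/4⌋ = 5 exceed 4, and at least 2 are ≤ 4.
Exactly 2 works: 2 values at 1 and 5 at 5 total 27; raise one of the low values by 2 (still ≤ 4) to hit 29.

2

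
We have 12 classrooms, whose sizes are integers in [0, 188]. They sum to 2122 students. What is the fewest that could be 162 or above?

If only k of them are at least 162, the other 12 − k are at most 161, so the total is at most k·188 + (12 − k)·161.
This must reach 2122, so k·188 + (12 − k)·161 ≥ 2122, giving k ≥ 8.
Exactly 8 works: 8 values at 188 and 4 at 161 total 2148; lower one of the high values by 26 (still ≥ 162) to hit 2122.

8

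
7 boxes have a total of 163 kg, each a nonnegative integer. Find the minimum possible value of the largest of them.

24

The 7 values sum to 163, so their maximum is at least ⌈163/7⌉ = 24.
Taking 5 copies of 23 and 2 copies of 24 gives exactly 163, so 24 is attained.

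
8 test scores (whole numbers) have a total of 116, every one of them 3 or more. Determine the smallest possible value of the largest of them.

15

If every one of the 8 were at most 14, the total would be at most 8 × 14 = 112 < 116.
Equality holds with 4 values of 15 and 4 values of 14.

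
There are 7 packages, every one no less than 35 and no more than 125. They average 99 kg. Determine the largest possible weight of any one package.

Maximizing one value means minimizing the remaining 6.
The total is 7 × 99 = 693.
The other 6 contribute at least 6 × 35 = 210, leaving at most 693 − 210 = 483.
But each package is capped at 125, so the maximum is 125.
Achievable: one at 125 and the other 6 totalling 568, which fits since 6 × 35 ≤ 568 ≤ 6 × 125.

125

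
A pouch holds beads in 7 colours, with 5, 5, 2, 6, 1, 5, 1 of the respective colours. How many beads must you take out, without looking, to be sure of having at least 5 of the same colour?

In the worst case you take as many as possible of each colour without reaching 5: 4 + 4 + 2 + 4 + 1 + 4 + 1 = 20.
The next one must give 5 of some colour, so 20 + 1 = 21.

21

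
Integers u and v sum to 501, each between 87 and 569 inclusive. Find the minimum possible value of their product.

uv = u(501 − u) is concave in u, so over [87, 414] it is minimized at an endpoint.
At the endpoint u = 87, v = 501 − 87 = 414, so uv = 87 × 414 = 36018.

36018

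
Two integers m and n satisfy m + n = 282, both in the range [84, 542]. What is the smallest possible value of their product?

Since m + n is fixed, pushing one of them to its bound minimizes the product.
The extreme feasible split is m = 84, n = 198, giving mn = 16632.

16632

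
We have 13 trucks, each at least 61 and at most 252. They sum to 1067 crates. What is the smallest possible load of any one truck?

To make one truck as small as possible, make the other 12 as large as possible.
The other 12 can take up 12 × 252 = 3024 ≥ 1067 − 61, so one truck can sit at its floor of 61.
Achievable: one at 61 and the other 12 totalling 1006, which fits since 12 × 61 ≤ 1006 ≤ 12 × 252.

61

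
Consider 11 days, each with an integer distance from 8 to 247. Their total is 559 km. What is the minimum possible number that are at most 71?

4

If only k of them are at most 71, the other 11 − k are at least 72, so the total is at least (11 − k)·72 + k·8.
This is ≤ 559, so (11 − k)·72 + 8k ≤ 559, which gives k ≥ 4.
Exactly 4 works: 4 values at 8 and 7 at 72 total 536; raise one of the low values by 23 (still ≤ 71) to hit 559.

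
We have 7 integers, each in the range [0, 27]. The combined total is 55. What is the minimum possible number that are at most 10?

2

Let j be the number exceeding 10. Then the total is ≥ 11·j + 0·(7 − j) = 0 + 11j.
So 11j ≤ 55 and j ≤ 5; hence at least 7 − 5 = 2 are ≤ 10.
Exactly 2 works: 2 values at 0 and 5 at 11 total 55.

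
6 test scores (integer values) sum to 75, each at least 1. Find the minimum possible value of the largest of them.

13

The average is 75/6 > 12, so not all 6 can be 12 or less; the largest is ≥ 13.
Taking 3 copies of 12 and 3 copies of 13 gives exactly 75, so 13 is attained.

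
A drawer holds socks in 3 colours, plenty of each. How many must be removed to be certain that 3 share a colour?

In the worst case you draw 2 of each of the 3 colours: 3 × 2 = 6.
One more forces 3 of some colour, so 6 + 1 = 7.

7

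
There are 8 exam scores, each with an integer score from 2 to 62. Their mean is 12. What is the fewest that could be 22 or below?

5

The total is 8 × 12 = 96.
Let j be the number exceeding 22. Then the total is ≥ 23·j + 2·(8 − j) = 16 + 21j.
So 21j ≤ 80 and j ≤ 3; hence at least 8 − 3 = 5 are ≤ 22.
Exactly 5 works: 5 values at 2 and 3 at 23 total 79; raise one of the low values by 17 (still ≤ 22) to hit 96.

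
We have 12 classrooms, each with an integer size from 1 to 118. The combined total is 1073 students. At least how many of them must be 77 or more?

If only k of them are at least 77, the other 12 − k are at most 76, so the total is at most k·118 + (12 − k)·76.
This must reach 1073, so k·118 + (12 − k)·76 ≥ 1073, giving k ≥ 4.
Exactly 4 works: 4 values at 118 and 8 at 76 total 1080; lower one of the high values by 7 (still ≥ 77) to hit 1073.

4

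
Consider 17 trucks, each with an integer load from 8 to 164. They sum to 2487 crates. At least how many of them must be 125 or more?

10

Each value short of 125 is at most 124, costing at least 164 − 124 = 40 against the maximum total of 2788.
We can afford to lose at most 2788 − 2487 = 301, so at most ⌊301/40⌋ = 7 fall short, and at least 10 are ≥ 125.
Exactly 10 works: 10 values at 164 and 7 at 124 total 2508; lower one of the high values by 21 (still ≥ 125) to hit 2487.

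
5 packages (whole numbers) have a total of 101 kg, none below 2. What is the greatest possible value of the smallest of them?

The 5 values sum to 101, so their minimum is at most ⌊101/5⌋ = 20.
Achievable: 4 of them at 20 and 1 at 21 total 101.

20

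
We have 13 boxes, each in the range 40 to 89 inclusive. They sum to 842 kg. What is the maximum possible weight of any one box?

89

To make one box as large as possible, make the other 12 as small as possible.
The other 12 contribute at least 12 × 40 = 480, leaving at most 842 − 480 = 362.
But each box is capped at 89, so the maximum is 89.
Achievable: one at 89 and the other 12 totalling 753, which fits since 12 × 40 ≤ 753 ≤ 12 × 89.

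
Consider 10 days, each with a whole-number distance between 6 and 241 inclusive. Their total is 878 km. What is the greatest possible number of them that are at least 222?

Suppose k of them are at least 222. Those contribute at least 222 each and the other 10 − k at least 6 each.
So the total is at least 222k + 6(10 − k) = 60 + 216k. This must be ≤ 878, giving k ≤ 3.
k = 3 is achieved by 3 values at 222 and 7 at 6, total 708; add 170 to one value (staying below 222) to reach 878.

3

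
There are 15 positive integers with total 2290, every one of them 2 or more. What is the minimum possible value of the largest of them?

The 15 values sum to 2290, so their maximum is at least ⌈2290/15⌉ = 153.
Equality holds with 10 values of 153 and 5 values of 152.

153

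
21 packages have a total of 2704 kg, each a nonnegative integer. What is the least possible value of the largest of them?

129

The average is 2704/21 > 128, so not all 21 can be 128 or less; the largest is ≥ 129.
Equality holds with 16 values of 129 and 5 values of 128.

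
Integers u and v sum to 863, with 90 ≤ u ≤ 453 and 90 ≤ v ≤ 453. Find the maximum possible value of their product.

186192

For a fixed sum, the product uv is largest when u and v are as close as possible.
Taking u = 431 and v = 432 (both in [90, 453]) gives uv = 186192.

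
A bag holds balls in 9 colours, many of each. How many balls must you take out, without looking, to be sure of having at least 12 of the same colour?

100

In the worst case you draw 11 of each of the 9 colours: 9 × 11 = 99.
One more forces 12 of some colour, so 99 + 1 = 100.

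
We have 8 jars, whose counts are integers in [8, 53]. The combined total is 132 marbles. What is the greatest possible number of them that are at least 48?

1

If k of the values are ≥ 48, the total is ≥ 48k + 8(8 − k).
Setting 48k + 8(8 − k) ≤ 132 gives 40k ≤ 68, so k ≤ 1.
k = 1 is achieved by 1 value at 48 and 7 at 8, total 104; add 28 to one value (staying below 48) to reach 132.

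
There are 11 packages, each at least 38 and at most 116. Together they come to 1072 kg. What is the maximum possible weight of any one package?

To make one package as large as possible, make the other 10 as small as possible.
The other 10 contribute at least 10 × 38 = 380, leaving at most 1072 − 380 = 692.
But each package is capped at 116, so the maximum is 116.
Achievable: one at 116 and the other 10 totalling 956, which fits since 10 × 38 ≤ 956 ≤ 10 × 116.

116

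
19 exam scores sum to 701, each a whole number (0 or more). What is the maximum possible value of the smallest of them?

36

If every one of the 19 were at least 37, the total would be at least 19 × 37 = 703 > 701.
Achievable: 2 of them at 36 and 17 at 37 total 701.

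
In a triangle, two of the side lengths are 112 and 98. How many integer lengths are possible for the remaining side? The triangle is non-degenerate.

The triangle inequality gives |112 − 98| < c < 112 + 98, i.e. 14 < c < 210.
So c can be any integer from 15 to 209: 195 values.

195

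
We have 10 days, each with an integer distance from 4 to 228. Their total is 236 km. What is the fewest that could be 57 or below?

Each value above 57 is at least 58, contributing at least 58 − 4 = 54 above the floor 4.
The sum exceeds the floor total 40 by 196, so at most ⌊196/54⌋ = 3 exceed 57, and at least 7 are ≤ 57.
Exactly 7 works: 7 values at 4 and 3 at 58 total 202; raise one of the low values by 34 (still ≤ 57) to hit 236.

7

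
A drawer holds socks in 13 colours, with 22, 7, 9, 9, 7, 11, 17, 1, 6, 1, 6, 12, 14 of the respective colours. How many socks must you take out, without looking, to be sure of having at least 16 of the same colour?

In the worst case you take as many as possible of each colour without reaching 16: 15 + 7 + 9 + 9 + 7 + 11 + 15 + 1 + 6 + 1 + 6 + 12 + 14 = 113.
The next one must give 16 of some colour, so 113 + 1 = 114.

114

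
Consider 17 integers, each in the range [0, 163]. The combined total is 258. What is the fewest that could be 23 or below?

7

Let j be the number exceeding 23. Then the total is ≥ 24·j + 0·(17 − j) = 0 + 24j.
So 24j ≤ 258 and j ≤ 10; hence at least 17 − 10 = 7 are ≤ 23.
Exactly 7 works: 7 values at 0 and 10 at 24 total 240; raise one of the low values by 18 (still ≤ 23) to hit 258.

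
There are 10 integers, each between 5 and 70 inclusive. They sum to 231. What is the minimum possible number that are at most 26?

2

Let j be the number exceeding 26. Then the total is ≥ 27·j + 5·(10 − j) = 50 + 22j.
So 22j ≤ 181 and j ≤ 8; hence at least 10 − 8 = 2 are ≤ 26.
Exactly 2 works: 2 values at 5 and 8 at 27 total 226; raise one of the low values by 5 (still ≤ 26) to hit 231.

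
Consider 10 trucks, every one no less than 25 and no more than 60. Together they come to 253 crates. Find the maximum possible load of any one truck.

Maximizing one value means minimizing the remaining 9.
The other 9 contribute at least 9 × 25 = 225, leaving at most 253 − 225 = 28.
Since 28 ≤ 60, this is achievable: one at 28 and 9 at 25.

28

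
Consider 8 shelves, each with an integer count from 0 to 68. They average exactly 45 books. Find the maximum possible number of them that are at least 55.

The total is 8 × 45 = 360.
If k of the values are ≥ 55, the total is ≥ 55k + 0(8 − k).
Setting 55k + 0(8 − k) ≤ 360 gives 55k ≤ 360, so k ≤ 6.
k = 6 is achieved by 6 values at 55 and 2 at 0, total 330; add 30 to one value (staying below 55) to reach 360.

6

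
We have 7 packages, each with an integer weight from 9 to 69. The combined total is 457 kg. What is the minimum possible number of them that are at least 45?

Each value short of 45 is at most 44, costing at least 69 − 44 = 25 against the maximum total of 483.
We can afford to lose at most 483 − 457 = 26, so at most ⌊26/25⌋ = 1 fall short, and at least 6 are ≥ 45.
Exactly 6 works: 6 values at 69 and 1 at 44 total 458; lower one of the high values by 1 (still ≥ 45) to hit 457.

6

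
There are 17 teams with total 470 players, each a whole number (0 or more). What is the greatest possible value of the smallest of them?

27

The 17 values sum to 470, so their minimum is at most ⌊470/17⌋ = 27.
Taking 6 copies of 27 and 11 copies of 28 gives exactly 470, so 27 is attained.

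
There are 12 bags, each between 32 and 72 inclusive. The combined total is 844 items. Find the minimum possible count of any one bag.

52

Minimizing one value means maximizing the remaining 11.
The other 11 contribute at most 11 × 72 = 792, leaving at least 844 − 792 = 52.
Since 52 ≥ 32, this is achievable: one at 52 and 11 at 72.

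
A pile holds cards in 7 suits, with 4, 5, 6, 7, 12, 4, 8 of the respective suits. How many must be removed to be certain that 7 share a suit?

In the worst case you take as many as possible of each suit without reaching 7: 4 + 5 + 6 + 6 + 6 + 4 + 6 = 37.
The next one must give 7 of some suit, so 37 + 1 = 38.

38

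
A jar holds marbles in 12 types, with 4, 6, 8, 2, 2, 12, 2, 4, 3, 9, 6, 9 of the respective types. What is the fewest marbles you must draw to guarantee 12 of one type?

In the worst case you take as many as possible of each type without reaching 12: 4 + 6 + 8 + 2 + 2 + 11 + 2 + 4 + 3 + 9 + 6 + 9 = 66.
The next one must give 12 of some type, so 66 + 1 = 67.

67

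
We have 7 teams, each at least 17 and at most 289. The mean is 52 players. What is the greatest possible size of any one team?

262

Maximizing one value means minimizing the remaining 6.
The total is 7 × 52 = 364.
The other 6 contribute at least 6 × 17 = 102, leaving at most 364 − 102 = 262.
Since 262 ≤ 289, this is achievable: one at 262 and 6 at 17.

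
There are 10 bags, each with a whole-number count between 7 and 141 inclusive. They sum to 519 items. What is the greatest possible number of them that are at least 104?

4

Suppose k of them are at least 104. Those contribute at least 104 each and the other 10 − k at least 7 each.
So the total is at least 104k + 7(10 − k) = 70 + 97k. This must be ≤ 519, giving k ≤ 4.
k = 4 is achieved by 4 values at 104 and 6 at 7, total 458; add 61 to one value (staying below 104) to reach 519.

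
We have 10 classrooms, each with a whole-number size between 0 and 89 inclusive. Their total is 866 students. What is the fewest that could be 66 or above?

9

Each value short of 66 is at most 65, costing at least 89 − 65 = 24 against the maximum total of 890.
We can afford to lose at most 890 − 866 = 24, so at most ⌊24/24⌋ = 1 fall short, and at least 9 are ≥ 66.
Exactly 9 works: 9 values at 89 and 1 at 65 total 866.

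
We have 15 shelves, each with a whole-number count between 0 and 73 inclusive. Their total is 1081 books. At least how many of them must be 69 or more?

Each value short of 69 is at most 68, costing at least 73 − 68 = 5 against the maximum total of 1095.
We can afford to lose at most 1095 − 1081 = 14, so at most ⌊14/5⌋ = 2 fall short, and at least 13 are ≥ 69.
Exactly 13 works: 13 values at 73 and 2 at 68 total 1085; lower one of the high values by 4 (still ≥ 69) to hit 1081.

13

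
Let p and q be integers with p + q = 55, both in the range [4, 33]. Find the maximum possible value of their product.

756

For a fixed sum, the product pq is largest when p and q are as close as possible.
Taking p = 27 and q = 28 (both in [4, 33]) gives pq = 756.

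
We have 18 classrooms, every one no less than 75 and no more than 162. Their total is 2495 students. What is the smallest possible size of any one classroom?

75

Minimizing one value means maximizing the remaining 17.
The other 17 can take up 17 × 162 = 2754 ≥ 2495 − 75, so one classroom can sit at its floor of 75.
Achievable: one at 75 and the other 17 totalling 2420, which fits since 17 × 75 ≤ 2420 ≤ 17 × 162.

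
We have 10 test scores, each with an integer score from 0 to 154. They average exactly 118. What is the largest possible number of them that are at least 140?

8

The total is 10 × 118 = 1180.
Suppose k of them are at least 140. Those contribute at least 140 each and the other 10 − k at least 0 each.
So the total is at least 140k + 0(10 − k) = 0 + 140k. This must be ≤ 1180, giving k ≤ 8.
k = 8 is achieved by 8 values at 140 and 2 at 0, total 1120; add 60 to one value (staying below 140) to reach 1180.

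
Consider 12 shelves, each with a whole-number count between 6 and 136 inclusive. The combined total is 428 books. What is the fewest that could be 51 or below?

5

Let j be the number exceeding 51. Then the total is ≥ 52·j + 6·(12 − j) = 72 + 46j.
So 46j ≤ 356 and j ≤ 7; hence at least 12 − 7 = 5 are ≤ 51.
Exactly 5 works: 5 values at 6 and 7 at 52 total 394; raise one of the low values by 34 (still ≤ 51) to hit 428.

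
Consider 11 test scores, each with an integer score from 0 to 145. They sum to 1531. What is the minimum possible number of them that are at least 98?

If only k of them are at least 98, the other 11 − k are at most 97, so the total is at most k·145 + (11 − k)·97.
This must reach 1531, so k·145 + (11 − k)·97 ≥ 1531, giving k ≥ 10.
Exactly 10 works: 10 values at 145 and 1 at 97 total 1547; lower one of the high values by 16 (still ≥ 98) to hit 1531.

10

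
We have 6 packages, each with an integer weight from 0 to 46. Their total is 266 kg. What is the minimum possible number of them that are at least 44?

3

Each value short of 44 is at most 43, costing at least 46 − 43 = 3 against the maximum total of 276.
We can afford to lose at most 276 − 266 = 10, so at most ⌊10/3⌋ = 3 fall short, and at least 3 are ≥ 44.
Exactly 3 works: 3 values at 46 and 3 at 43 total 267; lower one of the high values by 1 (still ≥ 44) to hit 266.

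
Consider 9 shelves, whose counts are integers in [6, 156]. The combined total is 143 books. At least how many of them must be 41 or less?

Let j be the number exceeding 41. Then the total is ≥ 42·j + 6·(9 − j) = 54 + 36j.
So 36j ≤ 89 and j ≤ 2; hence at least 9 − 2 = 7 are ≤ 41.
Exactly 7 works: 7 values at 6 and 2 at 42 total 126; raise one of the low values by 17 (still ≤ 41) to hit 143.

7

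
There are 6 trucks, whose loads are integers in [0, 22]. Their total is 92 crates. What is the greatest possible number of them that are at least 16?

5

With k values at 16 or above and the rest at least 0, the sum is at least 0 + 16k.
Since the sum is 92, we need 16k ≤ 92, i.e. k ≤ 5.
k = 5 is achieved by 5 values at 16 and 1 at 0, total 80; add 12 to one value (staying below 16) to reach 92.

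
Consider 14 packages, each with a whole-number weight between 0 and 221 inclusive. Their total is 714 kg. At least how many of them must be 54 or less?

Let j be the number exceeding 54. Then the total is ≥ 55·j + 0·(14 − j) = 0 + 55j.
So 55j ≤ 714 and j ≤ 12; hence at least 14 − 12 = 2 are ≤ 54.
Exactly 2 works: 2 values at 0 and 12 at 55 total 660; raise one of the low values by 54 (still ≤ 54) to hit 714.

2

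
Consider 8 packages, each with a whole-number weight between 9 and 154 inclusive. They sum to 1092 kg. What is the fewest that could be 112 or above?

If only k of them are at least 112, the other 8 − k are at most 111, so the total is at most k·154 + (8 − k)·111.
This must reach 1092, so k·154 + (8 − k)·111 ≥ 1092, giving k ≥ 5.
Exactly 5 works: 5 values at 154 and 3 at 111 total 1103; lower one of the high values by 11 (still ≥ 112) to hit 1092.

5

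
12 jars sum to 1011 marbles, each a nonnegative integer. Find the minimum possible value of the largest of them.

85

The 12 values sum to 1011, so their maximum is at least ⌈1011/12⌉ = 85.
Taking 9 copies of 84 and 3 copies of 85 gives exactly 1011, so 85 is attained.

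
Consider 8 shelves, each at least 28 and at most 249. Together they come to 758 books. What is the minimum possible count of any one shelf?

To make one shelf as small as possible, make the other 7 as large as possible.
The other 7 can take up 7 × 249 = 1743 ≥ 758 − 28, so one shelf can sit at its floor of 28.
Achievable: one at 28 and the other 7 totalling 730, which fits since 7 × 28 ≤ 730 ≤ 7 × 249.

28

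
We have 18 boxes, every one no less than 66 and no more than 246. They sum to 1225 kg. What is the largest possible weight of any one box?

103

To make one box as large as possible, make the other 17 as small as possible.
The other 17 contribute at least 17 × 66 = 1122, leaving at most 1225 − 1122 = 103.
Since 103 ≤ 246, this is achievable: one at 103 and 17 at 66.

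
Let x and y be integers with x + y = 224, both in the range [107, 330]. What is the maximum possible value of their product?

For a fixed sum, the product xy is largest when x and y are as close as possible.
Taking x = 112 and y = 112 (both in [107, 330]) gives xy = 12544.

12544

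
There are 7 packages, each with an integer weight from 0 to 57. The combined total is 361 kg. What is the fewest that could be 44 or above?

5

Suppose at most 7 − j of them reach 44; then j values are ≤ 43 and the rest ≤ 57.
The total is then ≤ 43·j + 57·(7 − j) = 399 − 14j. For this to be ≥ 361 we need j ≤ 2, so at least 7 − 2 = 5 must reach 44.
Exactly 5 works: 5 values at 57 and 2 at 43 total 371; lower one of the high values by 10 (still ≥ 44) to hit 361.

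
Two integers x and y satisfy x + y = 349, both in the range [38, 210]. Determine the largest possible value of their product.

With x + y fixed, xy peaks when the two are closest together.
Taking x = 174 and y = 175 (both in [38, 210]) gives xy = 30450.

30450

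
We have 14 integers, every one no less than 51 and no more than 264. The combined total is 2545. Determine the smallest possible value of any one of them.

51

To make one integer as small as possible, make the other 13 as large as possible.
The other 13 can take up 13 × 264 = 3432 ≥ 2545 − 51, so one integer can sit at its floor of 51.
Achievable: one at 51 and the other 13 totalling 2494, which fits since 13 × 51 ≤ 2494 ≤ 13 × 264.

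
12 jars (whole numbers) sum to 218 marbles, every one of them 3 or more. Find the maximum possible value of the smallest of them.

If every one of the 12 were at least 19, the total would be at least 12 × 19 = 228 > 218.
Equality holds with 10 values of 18 and 2 values of 19.

18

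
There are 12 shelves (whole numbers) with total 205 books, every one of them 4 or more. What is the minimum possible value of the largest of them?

If every one of the 12 were at most 17, the total would be at most 12 × 17 = 204 < 205.
Equality holds with 1 value of 18 and 11 values of 17.

18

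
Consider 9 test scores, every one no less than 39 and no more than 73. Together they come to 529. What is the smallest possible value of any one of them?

39

Minimizing one value means maximizing the remaining 8.
The other 8 can take up 8 × 73 = 584 ≥ 529 − 39, so one score can sit at its floor of 39.
Achievable: one at 39 and the other 8 totalling 490, which fits since 8 × 39 ≤ 490 ≤ 8 × 73.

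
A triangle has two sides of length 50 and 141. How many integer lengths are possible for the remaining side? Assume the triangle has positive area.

The triangle inequality gives |50 − 141| < c < 50 + 141, i.e. 91 < c < 191.
So c can be any integer from 92 to 190: 99 values.

99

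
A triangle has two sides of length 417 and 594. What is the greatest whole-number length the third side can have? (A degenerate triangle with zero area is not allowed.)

1010

The third side must be less than 417 + 594 = 1011.
The largest integer below 1011 is 1010.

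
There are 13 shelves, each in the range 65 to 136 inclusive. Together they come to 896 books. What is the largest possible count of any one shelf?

116

Maximizing one value means minimizing the remaining 12.
The other 12 contribute at least 12 × 65 = 780, leaving at most 896 − 780 = 116.
Since 116 ≤ 136, this is achievable: one at 116 and 12 at 65.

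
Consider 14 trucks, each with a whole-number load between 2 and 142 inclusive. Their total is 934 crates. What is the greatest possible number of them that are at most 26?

Suppose k of them are at most 26. Those contribute at most 26 each and the rest at most 142 each.
So the total is at most 26k + 142(14 − k) = 1988 − 116k. This must still be ≥ 934, so k ≤ 9.
k = 9 is achieved by 9 values at 26 and 5 at 142, total 944; lower one of the 142's by 10 (still > 26) to reach 934.

9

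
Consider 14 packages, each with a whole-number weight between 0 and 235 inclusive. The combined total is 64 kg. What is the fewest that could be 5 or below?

If only k of them are at most 5, the other 14 − k are at least 6, so the total is at least (14 − k)·6 + k·0.
This is ≤ 64, so (14 − k)·6 + 0k ≤ 64, which gives k ≥ 4.
Exactly 4 works: 4 values at 0 and 10 at 6 total 60; raise one of the low values by 4 (still ≤ 5) to hit 64.

4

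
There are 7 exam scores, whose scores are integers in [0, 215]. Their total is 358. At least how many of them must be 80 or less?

If only k of them are at most 80, the other 7 − k are at least 81, so the total is at least (7 − k)·81 + k·0.
This is ≤ 358, so (7 − k)·81 + 0k ≤ 358, which gives k ≥ 3.
Exactly 3 works: 3 values at 0 and 4 at 81 total 324; raise one of the low values by 34 (still ≤ 80) to hit 358.

3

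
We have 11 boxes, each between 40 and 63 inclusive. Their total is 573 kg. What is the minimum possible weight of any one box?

40

Minimizing one value means maximizing the remaining 10.
The other 10 can take up 10 × 63 = 630 ≥ 573 − 40, so one box can sit at its floor of 40.
Achievable: one at 40 and the other 10 totalling 533, which fits since 10 × 40 ≤ 533 ≤ 10 × 63.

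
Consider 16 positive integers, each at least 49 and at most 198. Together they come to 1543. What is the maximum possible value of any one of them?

Maximizing one value means minimizing the remaining 15.
The other 15 contribute at least 15 × 49 = 735, leaving at most 1543 − 735 = 808.
But each integer is capped at 198, so the maximum is 198.
Achievable: one at 198 and the other 15 totalling 1345, which fits since 15 × 49 ≤ 1345 ≤ 15 × 198.

198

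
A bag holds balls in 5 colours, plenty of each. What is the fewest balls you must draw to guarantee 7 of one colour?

31

You could draw 6 of every colour without reaching 7 of any — 30 in all.
One more forces 7 of some colour, so 30 + 1 = 31.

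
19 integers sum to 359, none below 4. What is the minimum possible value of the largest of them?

19

If every one of the 19 were at most 18, the total would be at most 19 × 18 = 342 < 359.
Achievable: 17 of them at 19 and 2 at 18 total 359.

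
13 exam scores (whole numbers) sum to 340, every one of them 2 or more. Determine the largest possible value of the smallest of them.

26

If every one of the 13 were at least 27, the total would be at least 13 × 27 = 351 > 340.
Achievable: 11 of them at 26 and 2 at 27 total 340.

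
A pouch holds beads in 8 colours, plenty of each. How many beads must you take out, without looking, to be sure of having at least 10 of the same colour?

In the worst case you draw 9 of each of the 8 colours: 8 × 9 = 72.
One more forces 10 of some colour, so 72 + 1 = 73.

73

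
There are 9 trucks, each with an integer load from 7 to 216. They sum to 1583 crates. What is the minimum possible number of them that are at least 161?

3

Each value short of 161 is at most 160, costing at least 216 − 160 = 56 against the maximum total of 1944.
We can afford to lose at most 1944 − 1583 = 361, so at most ⌊361/56⌋ = 6 fall short, and at least 3 are ≥ 161.
Exactly 3 works: 3 values at 216 and 6 at 160 total 1608; lower one of the high values by 25 (still ≥ 161) to hit 1583.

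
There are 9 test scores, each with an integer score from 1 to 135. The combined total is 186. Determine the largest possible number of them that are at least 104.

If k of the values are ≥ 104, the total is ≥ 104k + 1(9 − k).
Setting 104k + 1(9 − k) ≤ 186 gives 103k ≤ 177, so k ≤ 1.
k = 1 is achieved by 1 value at 104 and 8 at 1, total 112; add 74 to one value (staying below 104) to reach 186.

1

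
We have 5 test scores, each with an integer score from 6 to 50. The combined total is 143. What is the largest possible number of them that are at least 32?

4

Suppose k of them are at least 32. Those contribute at least 32 each and the other 5 − k at least 6 each.
So the total is at least 32k + 6(5 − k) = 30 + 26k. This must be ≤ 143, giving k ≤ 4.
k = 4 is achieved by 4 values at 32 and 1 at 6, total 134; add 9 to one value (staying below 32) to reach 143.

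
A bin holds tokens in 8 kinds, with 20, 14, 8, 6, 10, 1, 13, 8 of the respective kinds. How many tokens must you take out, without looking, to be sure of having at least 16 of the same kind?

76

In the worst case you take as many as possible of each kind without reaching 16: 15 + 14 + 8 + 6 + 10 + 1 + 13 + 8 = 75.
The next one must give 16 of some kind, so 75 + 1 = 76.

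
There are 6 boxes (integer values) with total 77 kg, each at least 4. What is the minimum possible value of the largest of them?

13

The 6 values sum to 77, so their maximum is at least ⌈77/6⌉ = 13.
Achievable: 5 of them at 13 and 1 at 12 total 77.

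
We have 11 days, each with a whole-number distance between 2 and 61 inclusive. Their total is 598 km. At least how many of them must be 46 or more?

7

Suppose at most 11 − j of them reach 46; then j values are ≤ 45 and the rest ≤ 61.
The total is then ≤ 45·j + 61·(11 − j) = 671 − 16j. For this to be ≥ 598 we need j ≤ 4, so at least 11 − 4 = 7 must reach 46.
Exactly 7 works: 7 values at 61 and 4 at 45 total 607; lower one of the high values by 9 (still ≥ 46) to hit 598.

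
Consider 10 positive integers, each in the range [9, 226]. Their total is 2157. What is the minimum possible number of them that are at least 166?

9

Suppose at most 10 − j of them reach 166; then j values are ≤ 165 and the rest ≤ 226.
The total is then ≤ 165·j + 226·(10 − j) = 2260 − 61j. For this to be ≥ 2157 we need j ≤ 1, so at least 10 − 1 = 9 must reach 166.
Exactly 9 works: 9 values at 226 and 1 at 165 total 2199; lower one of the high values by 42 (still ≥ 166) to hit 2157.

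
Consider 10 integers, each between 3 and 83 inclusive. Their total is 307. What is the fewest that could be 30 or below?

1

Let j be the number exceeding 30. Then the total is ≥ 31·j + 3·(10 − j) = 30 + 28j.
So 28j ≤ 277 and j ≤ 9; hence at least 10 − 9 = 1 are ≤ 30.
Exactly 1 works: 1 value at 3 and 9 at 31 total 282; raise one of the low values by 25 (still ≤ 30) to hit 307.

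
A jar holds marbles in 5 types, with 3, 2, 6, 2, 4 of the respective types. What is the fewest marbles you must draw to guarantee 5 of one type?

16

In the worst case you take as many as possible of each type without reaching 5: 3 + 2 + 4 + 2 + 4 = 15.
The next one must give 5 of some type, so 15 + 1 = 16.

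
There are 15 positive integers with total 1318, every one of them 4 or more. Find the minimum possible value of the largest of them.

88

The average is 1318/15 > 87, so not all 15 can be 87 or less; the largest is ≥ 88.
Achievable: 13 of them at 88 and 2 at 87 total 1318.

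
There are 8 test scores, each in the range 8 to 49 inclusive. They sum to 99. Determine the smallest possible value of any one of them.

Minimizing one value means maximizing the remaining 7.
The other 7 can take up 7 × 49 = 343 ≥ 99 − 8, so one score can sit at its floor of 8.
Achievable: one at 8 and the other 7 totalling 91, which fits since 7 × 8 ≤ 91 ≤ 7 × 49.

8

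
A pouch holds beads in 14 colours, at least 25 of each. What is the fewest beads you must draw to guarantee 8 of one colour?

99

In the worst case you draw 7 of each of the 14 colours: 14 × 7 = 98.
One more forces 8 of some colour, so 98 + 1 = 99.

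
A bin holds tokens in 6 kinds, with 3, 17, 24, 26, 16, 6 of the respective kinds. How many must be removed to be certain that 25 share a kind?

91

In the worst case you take as many as possible of each kind without reaching 25: 3 + 17 + 24 + 24 + 16 + 6 = 90.
The next one must give 25 of some kind, so 90 + 1 = 91.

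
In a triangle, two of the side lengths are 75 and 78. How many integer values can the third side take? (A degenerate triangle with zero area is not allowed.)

149

The triangle inequality gives |75 − 78| < c < 75 + 78, i.e. 3 < c < 153.
So c can be any integer from 4 to 152: 149 values.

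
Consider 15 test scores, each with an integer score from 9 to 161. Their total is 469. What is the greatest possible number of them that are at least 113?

If k of the values are ≥ 113, the total is ≥ 113k + 9(15 − k).
Setting 113k + 9(15 − k) ≤ 469 gives 104k ≤ 334, so k ≤ 3.
k = 3 is achieved by 3 values at 113 and 12 at 9, total 447; add 22 to one value (staying below 113) to reach 469.

3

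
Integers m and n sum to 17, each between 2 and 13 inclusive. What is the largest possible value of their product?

mn = m(17 − m) is maximized when m is as near 17/2 as the bounds allow.
Taking m = 8 and n = 9 (both in [2, 13]) gives mn = 72.

72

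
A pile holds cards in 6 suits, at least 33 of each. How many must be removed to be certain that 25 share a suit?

145

You could draw 24 of every suit without reaching 25 of any — 144 in all.
One more forces 25 of some suit, so 144 + 1 = 145.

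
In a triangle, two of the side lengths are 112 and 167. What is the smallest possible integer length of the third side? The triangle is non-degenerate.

The third side must exceed |112 − 167| = 55.
The smallest integer above 55 is 56.

56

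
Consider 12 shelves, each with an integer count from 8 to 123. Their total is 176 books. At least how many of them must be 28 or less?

If only k of them are at most 28, the other 12 − k are at least 29, so the total is at least (12 − k)·29 + k·8.
This is ≤ 176, so (12 − k)·29 + 8k ≤ 176, which gives k ≥ 9.
Exactly 9 works: 9 values at 8 and 3 at 29 total 159; raise one of the low values by 17 (still ≤ 28) to hit 176.

9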